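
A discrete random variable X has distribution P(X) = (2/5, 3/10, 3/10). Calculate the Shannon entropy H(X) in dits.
0.4729 dits

Shannon entropy is H(X) = -Σ p(x) log p(x).

For P = (2/5, 3/10, 3/10):
H = -2/5 × log_10(2/5) -3/10 × log_10(3/10) -3/10 × log_10(3/10)
H = 0.4729 dits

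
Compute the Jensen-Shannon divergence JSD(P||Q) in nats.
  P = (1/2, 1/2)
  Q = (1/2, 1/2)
0.0000 nats

Jensen-Shannon divergence is:
JSD(P||Q) = 0.5 × D_KL(P||M) + 0.5 × D_KL(Q||M)
where M = 0.5 × (P + Q) is the mixture distribution.

M = 0.5 × (1/2, 1/2) + 0.5 × (1/2, 1/2) = (1/2, 1/2)

D_KL(P||M) = 0.0000 nats
D_KL(Q||M) = 0.0000 nats

JSD(P||Q) = 0.5 × 0.0000 + 0.5 × 0.0000 = 0.0000 nats

Unlike KL divergence, JSD is symmetric and bounded: 0 ≤ JSD ≤ log(2).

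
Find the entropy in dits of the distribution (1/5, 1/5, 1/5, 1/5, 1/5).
0.6990 dits

Shannon entropy is H(X) = -Σ p(x) log p(x).

For P = (1/5, 1/5, 1/5, 1/5, 1/5):
H = -1/5 × log_10(1/5) -1/5 × log_10(1/5) -1/5 × log_10(1/5) -1/5 × log_10(1/5) -1/5 × log_10(1/5)
H = 0.6990 dits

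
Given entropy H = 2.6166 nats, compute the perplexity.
13.6891

Perplexity is e^H (or exp(H) for natural log).

H = 2.6166 nats
Perplexity = e^2.6166 = 13.6891

Interpretation: The model's uncertainty is equivalent to choosing uniformly among 13.7 options.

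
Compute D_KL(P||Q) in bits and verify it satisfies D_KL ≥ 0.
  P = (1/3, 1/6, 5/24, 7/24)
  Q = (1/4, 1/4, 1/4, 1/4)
0.0509 bits

KL divergence satisfies the Gibbs inequality: D_KL(P||Q) ≥ 0 for all distributions P, Q.

D_KL(P||Q) = Σ p(x) log(p(x)/q(x))
Term by term:
  x=0: 1/3 × log_2[(1/3)/(1/4)] = 0.1383
  x=1: 1/6 × log_2[(1/6)/(1/4)] = -0.0975
  x=2: 5/24 × log_2[(5/24)/(1/4)] = -0.0548
  x=3: 7/24 × log_2[(7/24)/(1/4)] = 0.0649
D_KL(P||Q) = 0.0509 bits

D_KL(P||Q) = 0.0509 ≥ 0 ✓

This non-negativity is a fundamental property: relative entropy cannot be negative because it measures how different Q is from P.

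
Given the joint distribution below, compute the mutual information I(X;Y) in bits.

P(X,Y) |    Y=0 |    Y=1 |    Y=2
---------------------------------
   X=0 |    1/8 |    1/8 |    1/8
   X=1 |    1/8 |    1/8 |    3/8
0.0488 bits

Mutual information: I(X;Y) = H(X) + H(Y) - H(X,Y)

Marginals:
P(X) = (3/8, 5/8), H(X) = 0.9544 bits
P(Y) = (1/4, 1/4, 1/2), H(Y) = 1.5000 bits

Joint entropy: H(X,Y) = 2.4056 bits

I(X;Y) = 0.9544 + 1.5000 - 2.4056 = 0.0488 bits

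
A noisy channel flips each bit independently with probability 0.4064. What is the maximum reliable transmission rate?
0.0254 bits

For a binary symmetric channel (BSC) with error probability p:
Capacity C = 1 - H(p) bits per symbol

where H(p) = -p log₂(p) - (1-p) log₂(1-p) is the binary entropy function.

H(0.4064) = 0.9746 bits
C = 1 - 0.9746 = 0.0254 bits per symbol

This means we can reliably transmit up to 0.0254 bits of information per channel use.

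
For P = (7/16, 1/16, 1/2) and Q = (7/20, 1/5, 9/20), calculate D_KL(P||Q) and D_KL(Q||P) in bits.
D_KL(P||Q) = 0.1120, D_KL(Q||P) = 0.1545

KL divergence is not symmetric: D_KL(P||Q) ≠ D_KL(Q||P) in general.

D_KL(P||Q) = 0.1120 bits
D_KL(Q||P) = 0.1545 bits

No, they are not equal!

This asymmetry is why KL divergence is not a true distance metric.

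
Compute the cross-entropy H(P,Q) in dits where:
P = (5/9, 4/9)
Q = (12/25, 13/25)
0.3033 dits

Cross-entropy: H(P,Q) = -Σ p(x) log q(x)

Alternatively: H(P,Q) = H(P) + D_KL(P||Q)
H(P) = 0.2983 dits
D_KL(P||Q) = 0.0050 dits

H(P,Q) = 0.2983 + 0.0050 = 0.3033 dits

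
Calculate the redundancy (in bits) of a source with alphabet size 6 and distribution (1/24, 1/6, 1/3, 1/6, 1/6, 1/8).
0.1981 bits

Redundancy measures how far a source is from maximum entropy:
R = H_max - H(X)

Maximum entropy for 6 symbols: H_max = log_2(6) = 2.5850 bits
Actual entropy: H(X) = 2.3868 bits
Redundancy: R = 2.5850 - 2.3868 = 0.1981 bits

This redundancy represents potential for compression: the source could be compressed by 0.1981 bits per symbol.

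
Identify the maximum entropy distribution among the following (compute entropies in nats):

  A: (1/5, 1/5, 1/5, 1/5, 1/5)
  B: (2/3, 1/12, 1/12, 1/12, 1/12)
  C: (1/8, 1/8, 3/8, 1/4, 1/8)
A

For a discrete distribution over n outcomes, entropy is maximized by the uniform distribution.

Computing entropies:
H(A) = 1.6094 nats
H(B) = 1.0986 nats
H(C) = 1.4942 nats

The uniform distribution (where all probabilities equal 1/5) achieves the maximum entropy of log_e(5) = 1.6094 nats.

Distribution A has the highest entropy.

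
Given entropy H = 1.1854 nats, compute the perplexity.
3.2720

Perplexity is e^H (or exp(H) for natural log).

H = 1.1854 nats
Perplexity = e^1.1854 = 3.2720

Interpretation: The model's uncertainty is equivalent to choosing uniformly among 3.3 options.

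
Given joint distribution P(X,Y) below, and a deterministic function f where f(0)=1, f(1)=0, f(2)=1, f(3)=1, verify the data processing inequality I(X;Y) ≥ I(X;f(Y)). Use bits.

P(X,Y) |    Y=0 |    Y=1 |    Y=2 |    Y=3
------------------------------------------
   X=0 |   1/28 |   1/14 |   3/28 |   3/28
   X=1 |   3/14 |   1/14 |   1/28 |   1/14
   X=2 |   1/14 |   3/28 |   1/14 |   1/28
I(X;Y) = 0.1642, I(X;f(Y)) = 0.0242, inequality holds: 0.1642 ≥ 0.0242

Data Processing Inequality: For any Markov chain X → Y → Z, we have I(X;Y) ≥ I(X;Z).

Here Z = f(Y) is a deterministic function of Y, forming X → Y → Z.

Original I(X;Y) = 0.1642 bits

After applying f:
P(X,Z) where Z=f(Y):
- P(X,Z=0) = P(X,Y=1)
- P(X,Z=1) = P(X,Y=0) + P(X,Y=2) + P(X,Y=3)

I(X;Z) = I(X;f(Y)) = 0.0242 bits

Verification: 0.1642 ≥ 0.0242 ✓

Information cannot be created by processing; the function f can only lose information about X.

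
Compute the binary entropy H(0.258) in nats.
0.5710 nats

The binary entropy function is:
H(p) = -p log(p) - (1-p) log(1-p)

H(0.258) = -0.258 × log_e(0.258) - 0.742 × log_e(0.742)
H(0.258) = 0.5710 nats

Note: Binary entropy is maximized at p=0.5 (H=1 bit) and minimized at p=0 or p=1 (H=0).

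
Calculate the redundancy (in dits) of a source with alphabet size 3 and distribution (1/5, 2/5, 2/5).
0.0190 dits

Redundancy measures how far a source is from maximum entropy:
R = H_max - H(X)

Maximum entropy for 3 symbols: H_max = log_10(3) = 0.4771 dits
Actual entropy: H(X) = 0.4581 dits
Redundancy: R = 0.4771 - 0.4581 = 0.0190 dits

This redundancy represents potential for compression: the source could be compressed by 0.0190 dits per symbol.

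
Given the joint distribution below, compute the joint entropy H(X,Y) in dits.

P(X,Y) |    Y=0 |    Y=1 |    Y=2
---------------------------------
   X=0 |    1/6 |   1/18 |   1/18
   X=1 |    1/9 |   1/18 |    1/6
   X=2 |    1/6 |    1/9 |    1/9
0.9164 dits

Joint entropy is H(X,Y) = -Σ_{x,y} p(x,y) log p(x,y).

Summing over all non-zero entries:
H(X,Y) = -[1/6·log_10(1/6) + 1/18·log_10(1/18) + 1/18·log_10(1/18) + 1/9·log_10(1/9) + 1/18·log_10(1/18) + 1/6·log_10(1/6) + 1/6·log_10(1/6) + 1/9·log_10(1/9) + 1/9·log_10(1/9)]
H(X,Y) = 0.9164 dits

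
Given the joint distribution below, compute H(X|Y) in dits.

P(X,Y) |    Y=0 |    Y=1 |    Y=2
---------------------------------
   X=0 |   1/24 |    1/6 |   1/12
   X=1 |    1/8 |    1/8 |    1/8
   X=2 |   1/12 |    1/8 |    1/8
0.4635 dits

Using the chain rule: H(X|Y) = H(X,Y) - H(Y)

First, compute H(X,Y) = 0.9315 dits

Marginal P(Y) = (1/4, 5/12, 1/3)
H(Y) = 0.4680 dits

H(X|Y) = H(X,Y) - H(Y) = 0.9315 - 0.4680 = 0.4635 dits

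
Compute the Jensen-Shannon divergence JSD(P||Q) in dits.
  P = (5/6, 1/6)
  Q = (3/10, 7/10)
0.0667 dits

Jensen-Shannon divergence is:
JSD(P||Q) = 0.5 × D_KL(P||M) + 0.5 × D_KL(Q||M)
where M = 0.5 × (P + Q) is the mixture distribution.

M = 0.5 × (5/6, 1/6) + 0.5 × (3/10, 7/10) = (17/30, 13/30)

D_KL(P||M) = 0.0704 dits
D_KL(Q||M) = 0.0629 dits

JSD(P||Q) = 0.5 × 0.0704 + 0.5 × 0.0629 = 0.0667 dits

Unlike KL divergence, JSD is symmetric and bounded: 0 ≤ JSD ≤ log(2).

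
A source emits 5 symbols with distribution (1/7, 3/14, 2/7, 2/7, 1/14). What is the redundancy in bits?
0.1399 bits

Redundancy measures how far a source is from maximum entropy:
R = H_max - H(X)

Maximum entropy for 5 symbols: H_max = log_2(5) = 2.3219 bits
Actual entropy: H(X) = 2.1820 bits
Redundancy: R = 2.3219 - 2.1820 = 0.1399 bits

This redundancy represents potential for compression: the source could be compressed by 0.1399 bits per symbol.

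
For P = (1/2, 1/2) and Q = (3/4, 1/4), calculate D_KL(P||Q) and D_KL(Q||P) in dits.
D_KL(P||Q) = 0.0625, D_KL(Q||P) = 0.0568

KL divergence is not symmetric: D_KL(P||Q) ≠ D_KL(Q||P) in general.

D_KL(P||Q) = 0.0625 dits
D_KL(Q||P) = 0.0568 dits

No, they are not equal!

This asymmetry is why KL divergence is not a true distance metric.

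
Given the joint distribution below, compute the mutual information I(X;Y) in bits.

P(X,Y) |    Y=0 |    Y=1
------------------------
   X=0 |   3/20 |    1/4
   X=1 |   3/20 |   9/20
0.0128 bits

Mutual information: I(X;Y) = H(X) + H(Y) - H(X,Y)

Marginals:
P(X) = (2/5, 3/5), H(X) = 0.9710 bits
P(Y) = (3/10, 7/10), H(Y) = 0.8813 bits

Joint entropy: H(X,Y) = 1.8395 bits

I(X;Y) = 0.9710 + 0.8813 - 1.8395 = 0.0128 bits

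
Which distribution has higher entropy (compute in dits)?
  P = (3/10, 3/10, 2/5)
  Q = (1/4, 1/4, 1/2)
P

Computing entropies in dits:
H(P) = 0.4729
H(Q) = 0.4515

Distribution P has higher entropy.

Intuition: The distribution closer to uniform (more spread out) has higher entropy.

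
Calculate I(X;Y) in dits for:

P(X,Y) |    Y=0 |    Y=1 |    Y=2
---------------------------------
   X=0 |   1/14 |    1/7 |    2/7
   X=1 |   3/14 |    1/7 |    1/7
0.0268 dits

Mutual information: I(X;Y) = H(X) + H(Y) - H(X,Y)

Marginals:
P(X) = (1/2, 1/2), H(X) = 0.3010 dits
P(Y) = (2/7, 2/7, 3/7), H(Y) = 0.4686 dits

Joint entropy: H(X,Y) = 0.7429 dits

I(X;Y) = 0.3010 + 0.4686 - 0.7429 = 0.0268 dits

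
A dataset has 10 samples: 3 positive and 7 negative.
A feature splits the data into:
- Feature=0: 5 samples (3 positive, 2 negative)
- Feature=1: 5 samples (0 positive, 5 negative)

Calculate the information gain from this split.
0.3958 bits

Information Gain = H(Y) - H(Y|Feature)

Before split:
P(positive) = 3/10 = 0.3000
H(Y) = 0.8813 bits

After split:
Feature=0: H = 0.9710 bits (weight = 5/10)
Feature=1: H = 0.0000 bits (weight = 5/10)
H(Y|Feature) = (5/10)×0.9710 + (5/10)×0.0000 = 0.4855 bits

Information Gain = 0.8813 - 0.4855 = 0.3958 bits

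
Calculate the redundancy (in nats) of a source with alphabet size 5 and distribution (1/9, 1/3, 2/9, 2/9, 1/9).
0.0865 nats

Redundancy measures how far a source is from maximum entropy:
R = H_max - H(X)

Maximum entropy for 5 symbols: H_max = log_e(5) = 1.6094 nats
Actual entropy: H(X) = 1.5230 nats
Redundancy: R = 1.6094 - 1.5230 = 0.0865 nats

This redundancy represents potential for compression: the source could be compressed by 0.0865 nats per symbol.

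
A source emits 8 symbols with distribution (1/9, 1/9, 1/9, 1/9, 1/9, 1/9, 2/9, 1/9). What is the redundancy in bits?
0.0523 bits

Redundancy measures how far a source is from maximum entropy:
R = H_max - H(X)

Maximum entropy for 8 symbols: H_max = log_2(8) = 3.0000 bits
Actual entropy: H(X) = 2.9477 bits
Redundancy: R = 3.0000 - 2.9477 = 0.0523 bits

This redundancy represents potential for compression: the source could be compressed by 0.0523 bits per symbol.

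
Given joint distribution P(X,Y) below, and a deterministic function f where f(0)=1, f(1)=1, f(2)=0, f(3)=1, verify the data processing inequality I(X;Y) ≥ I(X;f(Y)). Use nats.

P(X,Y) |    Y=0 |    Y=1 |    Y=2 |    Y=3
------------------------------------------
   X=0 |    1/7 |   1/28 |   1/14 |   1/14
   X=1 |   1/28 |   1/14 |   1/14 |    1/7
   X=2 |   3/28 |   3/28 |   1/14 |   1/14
I(X;Y) = 0.0698, I(X;f(Y)) = 0.0003, inequality holds: 0.0698 ≥ 0.0003

Data Processing Inequality: For any Markov chain X → Y → Z, we have I(X;Y) ≥ I(X;Z).

Here Z = f(Y) is a deterministic function of Y, forming X → Y → Z.

Original I(X;Y) = 0.0698 nats

After applying f:
P(X,Z) where Z=f(Y):
- P(X,Z=0) = P(X,Y=2)
- P(X,Z=1) = P(X,Y=0) + P(X,Y=1) + P(X,Y=3)

I(X;Z) = I(X;f(Y)) = 0.0003 nats

Verification: 0.0698 ≥ 0.0003 ✓

Information cannot be created by processing; the function f can only lose information about X.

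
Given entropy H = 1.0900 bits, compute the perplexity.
2.1287

Perplexity is 2^H (or exp(H) for natural log).

H = 1.0900 bits
Perplexity = 2^1.0900 = 2.1287

Interpretation: The model's uncertainty is equivalent to choosing uniformly among 2.1 options.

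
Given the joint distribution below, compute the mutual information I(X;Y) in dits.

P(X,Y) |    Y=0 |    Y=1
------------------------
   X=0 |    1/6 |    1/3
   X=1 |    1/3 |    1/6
0.0246 dits

Mutual information: I(X;Y) = H(X) + H(Y) - H(X,Y)

Marginals:
P(X) = (1/2, 1/2), H(X) = 0.3010 dits
P(Y) = (1/2, 1/2), H(Y) = 0.3010 dits

Joint entropy: H(X,Y) = 0.5775 dits

I(X;Y) = 0.3010 + 0.3010 - 0.5775 = 0.0246 dits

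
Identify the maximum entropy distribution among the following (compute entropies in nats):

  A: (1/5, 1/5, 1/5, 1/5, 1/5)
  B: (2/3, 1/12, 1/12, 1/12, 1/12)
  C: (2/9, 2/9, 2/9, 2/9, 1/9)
A

For a discrete distribution over n outcomes, entropy is maximized by the uniform distribution.

Computing entropies:
H(A) = 1.6094 nats
H(B) = 1.0986 nats
H(C) = 1.5811 nats

The uniform distribution (where all probabilities equal 1/5) achieves the maximum entropy of log_e(5) = 1.6094 nats.

Distribution A has the highest entropy.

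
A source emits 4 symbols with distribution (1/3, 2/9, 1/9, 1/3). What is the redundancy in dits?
0.0328 dits

Redundancy measures how far a source is from maximum entropy:
R = H_max - H(X)

Maximum entropy for 4 symbols: H_max = log_10(4) = 0.6021 dits
Actual entropy: H(X) = 0.5693 dits
Redundancy: R = 0.6021 - 0.5693 = 0.0328 dits

This redundancy represents potential for compression: the source could be compressed by 0.0328 dits per symbol.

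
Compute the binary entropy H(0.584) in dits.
0.2949 dits

The binary entropy function is:
H(p) = -p log(p) - (1-p) log(1-p)

H(0.584) = -0.584 × log_10(0.584) - 0.416 × log_10(0.416)
H(0.584) = 0.2949 dits

Note: Binary entropy is maximized at p=0.5 (H=1 bit) and minimized at p=0 or p=1 (H=0).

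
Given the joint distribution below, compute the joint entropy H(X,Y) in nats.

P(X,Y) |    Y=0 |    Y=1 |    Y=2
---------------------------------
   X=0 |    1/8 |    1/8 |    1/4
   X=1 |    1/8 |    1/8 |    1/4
1.7329 nats

Joint entropy is H(X,Y) = -Σ_{x,y} p(x,y) log p(x,y).

Summing over all non-zero entries:
H(X,Y) = -[1/8·log_e(1/8) + 1/8·log_e(1/8) + 1/4·log_e(1/4) + 1/8·log_e(1/8) + 1/8·log_e(1/8) + 1/4·log_e(1/4)]
H(X,Y) = 1.7329 nats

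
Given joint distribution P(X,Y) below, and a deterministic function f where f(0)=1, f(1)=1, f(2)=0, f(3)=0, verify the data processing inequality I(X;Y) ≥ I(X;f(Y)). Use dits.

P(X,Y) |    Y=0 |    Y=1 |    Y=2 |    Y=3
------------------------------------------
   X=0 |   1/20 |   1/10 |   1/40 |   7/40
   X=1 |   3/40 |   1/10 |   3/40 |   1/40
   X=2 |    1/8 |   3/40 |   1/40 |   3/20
I(X;Y) = 0.0434, I(X;f(Y)) = 0.0059, inequality holds: 0.0434 ≥ 0.0059

Data Processing Inequality: For any Markov chain X → Y → Z, we have I(X;Y) ≥ I(X;Z).

Here Z = f(Y) is a deterministic function of Y, forming X → Y → Z.

Original I(X;Y) = 0.0434 dits

After applying f:
P(X,Z) where Z=f(Y):
- P(X,Z=0) = P(X,Y=2) + P(X,Y=3)
- P(X,Z=1) = P(X,Y=0) + P(X,Y=1)

I(X;Z) = I(X;f(Y)) = 0.0059 dits

Verification: 0.0434 ≥ 0.0059 ✓

Information cannot be created by processing; the function f can only lose information about X.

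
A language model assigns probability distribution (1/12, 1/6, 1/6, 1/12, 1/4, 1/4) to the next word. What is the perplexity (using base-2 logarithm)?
5.4989

Perplexity is 2^H (or exp(H) for natural log).

First, H = -Σ p log p = 2.4591 bits
Perplexity = 2^2.4591 = 5.4989

Interpretation: The model's uncertainty is equivalent to choosing uniformly among 5.5 options.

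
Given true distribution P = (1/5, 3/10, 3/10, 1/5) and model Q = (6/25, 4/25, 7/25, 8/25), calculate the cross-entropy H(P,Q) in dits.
0.6275 dits

Cross-entropy: H(P,Q) = -Σ p(x) log q(x)

Alternatively: H(P,Q) = H(P) + D_KL(P||Q)
H(P) = 0.5933 dits
D_KL(P||Q) = 0.0342 dits

H(P,Q) = 0.5933 + 0.0342 = 0.6275 dits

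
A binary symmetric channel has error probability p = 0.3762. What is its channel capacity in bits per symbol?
0.0447 bits

For a binary symmetric channel (BSC) with error probability p:
Capacity C = 1 - H(p) bits per symbol

where H(p) = -p log₂(p) - (1-p) log₂(1-p) is the binary entropy function.

H(0.3762) = 0.9553 bits
C = 1 - 0.9553 = 0.0447 bits per symbol

This means we can reliably transmit up to 0.0447 bits of information per channel use.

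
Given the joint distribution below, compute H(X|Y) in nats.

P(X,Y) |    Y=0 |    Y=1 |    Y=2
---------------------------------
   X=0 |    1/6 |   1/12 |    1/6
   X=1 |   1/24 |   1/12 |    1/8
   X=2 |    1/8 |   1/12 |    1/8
1.0531 nats

Using the chain rule: H(X|Y) = H(X,Y) - H(Y)

First, compute H(X,Y) = 2.1307 nats

Marginal P(Y) = (1/3, 1/4, 5/12)
H(Y) = 1.0776 nats

H(X|Y) = H(X,Y) - H(Y) = 2.1307 - 1.0776 = 1.0531 nats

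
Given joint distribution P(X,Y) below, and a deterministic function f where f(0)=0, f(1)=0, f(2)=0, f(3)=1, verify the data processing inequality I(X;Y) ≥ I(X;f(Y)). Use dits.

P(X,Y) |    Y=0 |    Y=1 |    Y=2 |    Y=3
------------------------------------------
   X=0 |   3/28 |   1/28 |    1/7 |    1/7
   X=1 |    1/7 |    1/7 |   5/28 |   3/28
I(X;Y) = 0.0136, I(X;f(Y)) = 0.0060, inequality holds: 0.0136 ≥ 0.0060

Data Processing Inequality: For any Markov chain X → Y → Z, we have I(X;Y) ≥ I(X;Z).

Here Z = f(Y) is a deterministic function of Y, forming X → Y → Z.

Original I(X;Y) = 0.0136 dits

After applying f:
P(X,Z) where Z=f(Y):
- P(X,Z=0) = P(X,Y=0) + P(X,Y=1) + P(X,Y=2)
- P(X,Z=1) = P(X,Y=3)

I(X;Z) = I(X;f(Y)) = 0.0060 dits

Verification: 0.0136 ≥ 0.0060 ✓

Information cannot be created by processing; the function f can only lose information about X.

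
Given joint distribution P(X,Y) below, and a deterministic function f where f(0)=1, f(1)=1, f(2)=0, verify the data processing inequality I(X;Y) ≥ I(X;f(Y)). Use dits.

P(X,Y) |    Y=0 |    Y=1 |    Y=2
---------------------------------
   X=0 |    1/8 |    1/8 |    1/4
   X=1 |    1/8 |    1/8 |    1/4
I(X;Y) = 0.0000, I(X;f(Y)) = 0.0000, inequality holds: 0.0000 ≥ 0.0000

Data Processing Inequality: For any Markov chain X → Y → Z, we have I(X;Y) ≥ I(X;Z).

Here Z = f(Y) is a deterministic function of Y, forming X → Y → Z.

Original I(X;Y) = 0.0000 dits

After applying f:
P(X,Z) where Z=f(Y):
- P(X,Z=0) = P(X,Y=2)
- P(X,Z=1) = P(X,Y=0) + P(X,Y=1)

I(X;Z) = I(X;f(Y)) = 0.0000 dits

Verification: 0.0000 ≥ 0.0000 ✓

Information cannot be created by processing; the function f can only lose information about X.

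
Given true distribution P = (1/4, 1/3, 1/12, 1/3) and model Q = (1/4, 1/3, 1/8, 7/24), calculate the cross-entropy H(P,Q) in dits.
0.5632 dits

Cross-entropy: H(P,Q) = -Σ p(x) log q(x)

Alternatively: H(P,Q) = H(P) + D_KL(P||Q)
H(P) = 0.5585 dits
D_KL(P||Q) = 0.0047 dits

H(P,Q) = 0.5585 + 0.0047 = 0.5632 dits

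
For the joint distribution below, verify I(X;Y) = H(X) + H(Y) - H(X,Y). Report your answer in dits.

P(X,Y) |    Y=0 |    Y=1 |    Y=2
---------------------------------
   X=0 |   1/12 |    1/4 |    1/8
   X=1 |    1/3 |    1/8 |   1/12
I(X;Y) = 0.0444 dits

Mutual information has multiple equivalent forms:
- I(X;Y) = H(X) - H(X|Y)
- I(X;Y) = H(Y) - H(Y|X)
- I(X;Y) = H(X) + H(Y) - H(X,Y)

Computing all quantities:
H(X) = 0.2995, H(Y) = 0.4601, H(X,Y) = 0.7152
H(X|Y) = 0.2551, H(Y|X) = 0.4157

Verification:
H(X) - H(X|Y) = 0.2995 - 0.2551 = 0.0444
H(Y) - H(Y|X) = 0.4601 - 0.4157 = 0.0444
H(X) + H(Y) - H(X,Y) = 0.2995 + 0.4601 - 0.7152 = 0.0444

All forms give I(X;Y) = 0.0444 dits. ✓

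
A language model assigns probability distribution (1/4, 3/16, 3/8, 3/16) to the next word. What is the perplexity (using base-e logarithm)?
3.8272

Perplexity is e^H (or exp(H) for natural log).

First, H = -Σ p log p = 1.3421 nats
Perplexity = e^1.3421 = 3.8272

Interpretation: The model's uncertainty is equivalent to choosing uniformly among 3.8 options.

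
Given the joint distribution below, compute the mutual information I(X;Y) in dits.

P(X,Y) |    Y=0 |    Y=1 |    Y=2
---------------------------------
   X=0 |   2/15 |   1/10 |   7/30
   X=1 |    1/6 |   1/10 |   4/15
0.0003 dits

Mutual information: I(X;Y) = H(X) + H(Y) - H(X,Y)

Marginals:
P(X) = (7/15, 8/15), H(X) = 0.3001 dits
P(Y) = (3/10, 1/5, 1/2), H(Y) = 0.4472 dits

Joint entropy: H(X,Y) = 0.7469 dits

I(X;Y) = 0.3001 + 0.4472 - 0.7469 = 0.0003 dits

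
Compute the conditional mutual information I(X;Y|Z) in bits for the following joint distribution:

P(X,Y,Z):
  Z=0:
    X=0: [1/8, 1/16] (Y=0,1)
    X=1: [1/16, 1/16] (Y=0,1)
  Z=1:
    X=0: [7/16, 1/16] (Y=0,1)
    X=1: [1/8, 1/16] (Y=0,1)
0.0326 bits

Conditional mutual information: I(X;Y|Z) = H(X|Z) + H(Y|Z) - H(X,Y|Z)

H(Z) = 0.8960
H(X,Z) = 1.7806 → H(X|Z) = 0.8846
H(Y,Z) = 1.6697 → H(Y|Z) = 0.7737
H(X,Y,Z) = 2.5218 → H(X,Y|Z) = 1.6257

I(X;Y|Z) = 0.8846 + 0.7737 - 1.6257 = 0.0326 bits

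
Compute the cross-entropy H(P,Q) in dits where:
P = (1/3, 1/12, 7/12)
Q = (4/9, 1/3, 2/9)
0.5382 dits

Cross-entropy: H(P,Q) = -Σ p(x) log q(x)

Alternatively: H(P,Q) = H(P) + D_KL(P||Q)
H(P) = 0.3855 dits
D_KL(P||Q) = 0.1527 dits

H(P,Q) = 0.3855 + 0.1527 = 0.5382 dits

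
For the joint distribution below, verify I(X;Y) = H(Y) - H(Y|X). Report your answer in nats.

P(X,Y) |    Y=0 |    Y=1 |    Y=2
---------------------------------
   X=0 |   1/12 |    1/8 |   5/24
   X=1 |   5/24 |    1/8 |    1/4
I(X;Y) = 0.0156 nats

Mutual information has multiple equivalent forms:
- I(X;Y) = H(X) - H(X|Y)
- I(X;Y) = H(Y) - H(Y|X)
- I(X;Y) = H(X) + H(Y) - H(X,Y)

Computing all quantities:
H(X) = 0.6792, H(Y) = 1.0635, H(X,Y) = 1.7271
H(X|Y) = 0.6636, H(Y|X) = 1.0479

Verification:
H(X) - H(X|Y) = 0.6792 - 0.6636 = 0.0156
H(Y) - H(Y|X) = 1.0635 - 1.0479 = 0.0156
H(X) + H(Y) - H(X,Y) = 0.6792 + 1.0635 - 1.7271 = 0.0156

All forms give I(X;Y) = 0.0156 nats. ✓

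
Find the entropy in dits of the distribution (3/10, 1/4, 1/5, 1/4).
0.5977 dits

Shannon entropy is H(X) = -Σ p(x) log p(x).

For P = (3/10, 1/4, 1/5, 1/4):
H = -3/10 × log_10(3/10) -1/4 × log_10(1/4) -1/5 × log_10(1/5) -1/4 × log_10(1/4)
H = 0.5977 dits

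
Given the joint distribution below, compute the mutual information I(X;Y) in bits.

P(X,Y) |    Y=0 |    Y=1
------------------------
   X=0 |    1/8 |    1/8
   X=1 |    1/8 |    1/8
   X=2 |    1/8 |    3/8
0.0488 bits

Mutual information: I(X;Y) = H(X) + H(Y) - H(X,Y)

Marginals:
P(X) = (1/4, 1/4, 1/2), H(X) = 1.5000 bits
P(Y) = (3/8, 5/8), H(Y) = 0.9544 bits

Joint entropy: H(X,Y) = 2.4056 bits

I(X;Y) = 1.5000 + 0.9544 - 2.4056 = 0.0488 bits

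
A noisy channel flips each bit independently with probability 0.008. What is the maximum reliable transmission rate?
0.9328 bits

For a binary symmetric channel (BSC) with error probability p:
Capacity C = 1 - H(p) bits per symbol

where H(p) = -p log₂(p) - (1-p) log₂(1-p) is the binary entropy function.

H(0.008) = 0.0672 bits
C = 1 - 0.0672 = 0.9328 bits per symbol

This means we can reliably transmit up to 0.9328 bits of information per channel use.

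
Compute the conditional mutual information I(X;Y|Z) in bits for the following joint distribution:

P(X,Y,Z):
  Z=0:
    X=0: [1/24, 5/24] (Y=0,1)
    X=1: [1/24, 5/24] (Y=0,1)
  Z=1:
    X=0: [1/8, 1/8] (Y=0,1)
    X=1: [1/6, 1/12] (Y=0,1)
0.0104 bits

Conditional mutual information: I(X;Y|Z) = H(X|Z) + H(Y|Z) - H(X,Y|Z)

H(Z) = 1.0000
H(X,Z) = 2.0000 → H(X|Z) = 1.0000
H(Y,Z) = 1.8149 → H(Y|Z) = 0.8149
H(X,Y,Z) = 2.8046 → H(X,Y|Z) = 1.8046

I(X;Y|Z) = 1.0000 + 0.8149 - 1.8046 = 0.0104 bits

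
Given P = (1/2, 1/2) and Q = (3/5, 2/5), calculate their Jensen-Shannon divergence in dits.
0.0022 dits

Jensen-Shannon divergence is:
JSD(P||Q) = 0.5 × D_KL(P||M) + 0.5 × D_KL(Q||M)
where M = 0.5 × (P + Q) is the mixture distribution.

M = 0.5 × (1/2, 1/2) + 0.5 × (3/5, 2/5) = (11/20, 9/20)

D_KL(P||M) = 0.0022 dits
D_KL(Q||M) = 0.0022 dits

JSD(P||Q) = 0.5 × 0.0022 + 0.5 × 0.0022 = 0.0022 dits

Unlike KL divergence, JSD is symmetric and bounded: 0 ≤ JSD ≤ log(2).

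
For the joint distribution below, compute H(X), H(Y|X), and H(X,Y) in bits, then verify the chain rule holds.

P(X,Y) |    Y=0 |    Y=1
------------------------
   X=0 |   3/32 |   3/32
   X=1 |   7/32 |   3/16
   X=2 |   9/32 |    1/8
H(X,Y) = 2.4625, H(X) = 1.5087, H(Y|X) = 0.9538 (all in bits)

Chain rule: H(X,Y) = H(X) + H(Y|X)

Left side — joint entropy directly:
H(X,Y) = -Σ p(x,y) log p(x,y) = 2.4625 bits

Right side — compute H(Y|X) from the conditional distributions:
P(X) = (3/16, 13/32, 13/32), so H(X) = 1.5087 bits
H(Y|X) = Σ_x P(X=x) · H(Y|X=x):
  P(Y|X=0) = (1/2, 1/2), H(Y|X=0) = 1.0000, weight P(X=0) = 3/16
  P(Y|X=1) = (7/13, 6/13), H(Y|X=1) = 0.9957, weight P(X=1) = 13/32
  P(Y|X=2) = (9/13, 4/13), H(Y|X=2) = 0.8905, weight P(X=2) = 13/32
H(Y|X) = 0.9538 bits

H(X) + H(Y|X) = 1.5087 + 0.9538 = 2.4625 bits

Both sides equal 2.4625 bits. ✓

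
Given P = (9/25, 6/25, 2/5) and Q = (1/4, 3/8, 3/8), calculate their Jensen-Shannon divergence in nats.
0.0127 nats

Jensen-Shannon divergence is:
JSD(P||Q) = 0.5 × D_KL(P||M) + 0.5 × D_KL(Q||M)
where M = 0.5 × (P + Q) is the mixture distribution.

M = 0.5 × (9/25, 6/25, 2/5) + 0.5 × (1/4, 3/8, 3/8) = (0.305, 0.3075, 0.3875)

D_KL(P||M) = 0.0129 nats
D_KL(Q||M) = 0.0124 nats

JSD(P||Q) = 0.5 × 0.0129 + 0.5 × 0.0124 = 0.0127 nats

Unlike KL divergence, JSD is symmetric and bounded: 0 ≤ JSD ≤ log(2).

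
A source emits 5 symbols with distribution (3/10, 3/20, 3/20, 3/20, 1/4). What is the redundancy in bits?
0.0692 bits

Redundancy measures how far a source is from maximum entropy:
R = H_max - H(X)

Maximum entropy for 5 symbols: H_max = log_2(5) = 2.3219 bits
Actual entropy: H(X) = 2.2527 bits
Redundancy: R = 2.3219 - 2.2527 = 0.0692 bits

This redundancy represents potential for compression: the source could be compressed by 0.0692 bits per symbol.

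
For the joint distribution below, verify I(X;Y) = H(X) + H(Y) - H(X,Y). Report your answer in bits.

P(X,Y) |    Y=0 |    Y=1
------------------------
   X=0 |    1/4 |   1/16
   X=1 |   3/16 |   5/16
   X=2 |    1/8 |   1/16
I(X;Y) = 0.1137 bits

Mutual information has multiple equivalent forms:
- I(X;Y) = H(X) - H(X|Y)
- I(X;Y) = H(Y) - H(Y|X)
- I(X;Y) = H(X) + H(Y) - H(X,Y)

Computing all quantities:
H(X) = 1.4772, H(Y) = 0.9887, H(X,Y) = 2.3522
H(X|Y) = 1.3635, H(Y|X) = 0.8750

Verification:
H(X) - H(X|Y) = 1.4772 - 1.3635 = 0.1137
H(Y) - H(Y|X) = 0.9887 - 0.8750 = 0.1137
H(X) + H(Y) - H(X,Y) = 1.4772 + 0.9887 - 2.3522 = 0.1137

All forms give I(X;Y) = 0.1137 bits. ✓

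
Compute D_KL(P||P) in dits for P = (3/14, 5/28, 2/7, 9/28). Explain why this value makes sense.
0.0000 dits

KL divergence satisfies the Gibbs inequality: D_KL(P||Q) ≥ 0 for all distributions P, Q.

D_KL(P||Q) = Σ p(x) log(p(x)/q(x))
Each term is p(x) × log_10(p(x)/p(x)) = p(x) × log_10(1) = 0, so the sum is 0.
D_KL(P||Q) = 0.0000 dits

When P = Q, the KL divergence is exactly 0, as there is no 'divergence' between identical distributions.

This non-negativity is a fundamental property: relative entropy cannot be negative because it measures how different Q is from P.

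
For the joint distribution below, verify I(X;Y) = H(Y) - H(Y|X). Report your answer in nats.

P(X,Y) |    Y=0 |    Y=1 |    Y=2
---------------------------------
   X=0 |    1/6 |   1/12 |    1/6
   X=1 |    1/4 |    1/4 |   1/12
I(X;Y) = 0.0522 nats

Mutual information has multiple equivalent forms:
- I(X;Y) = H(X) - H(X|Y)
- I(X;Y) = H(Y) - H(Y|X)
- I(X;Y) = H(X) + H(Y) - H(X,Y)

Computing all quantities:
H(X) = 0.6792, H(Y) = 1.0776, H(X,Y) = 1.7046
H(X|Y) = 0.6270, H(Y|X) = 1.0254

Verification:
H(X) - H(X|Y) = 0.6792 - 0.6270 = 0.0522
H(Y) - H(Y|X) = 1.0776 - 1.0254 = 0.0522
H(X) + H(Y) - H(X,Y) = 0.6792 + 1.0776 - 1.7046 = 0.0522

All forms give I(X;Y) = 0.0522 nats. ✓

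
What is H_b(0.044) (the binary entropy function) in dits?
0.0784 dits

The binary entropy function is:
H(p) = -p log(p) - (1-p) log(1-p)

H(0.044) = -0.044 × log_10(0.044) - 0.956 × log_10(0.956)
H(0.044) = 0.0784 dits

Note: Binary entropy is maximized at p=0.5 (H=1 bit) and minimized at p=0 or p=1 (H=0).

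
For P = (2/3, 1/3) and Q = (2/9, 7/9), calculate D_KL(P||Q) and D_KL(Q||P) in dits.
D_KL(P||Q) = 0.1954, D_KL(Q||P) = 0.1802

KL divergence is not symmetric: D_KL(P||Q) ≠ D_KL(Q||P) in general.

D_KL(P||Q) = 0.1954 dits
D_KL(Q||P) = 0.1802 dits

No, they are not equal!

This asymmetry is why KL divergence is not a true distance metric.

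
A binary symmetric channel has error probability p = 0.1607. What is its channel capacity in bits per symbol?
0.3640 bits

For a binary symmetric channel (BSC) with error probability p:
Capacity C = 1 - H(p) bits per symbol

where H(p) = -p log₂(p) - (1-p) log₂(1-p) is the binary entropy function.

H(0.1607) = 0.6360 bits
C = 1 - 0.6360 = 0.3640 bits per symbol

This means we can reliably transmit up to 0.3640 bits of information per channel use.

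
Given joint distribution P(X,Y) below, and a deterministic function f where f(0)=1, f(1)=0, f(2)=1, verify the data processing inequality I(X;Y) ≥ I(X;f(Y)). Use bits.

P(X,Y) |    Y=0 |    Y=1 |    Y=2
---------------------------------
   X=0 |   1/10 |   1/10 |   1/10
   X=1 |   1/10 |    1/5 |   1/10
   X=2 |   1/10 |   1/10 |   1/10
I(X;Y) = 0.0200, I(X;f(Y)) = 0.0200, inequality holds: 0.0200 ≥ 0.0200

Data Processing Inequality: For any Markov chain X → Y → Z, we have I(X;Y) ≥ I(X;Z).

Here Z = f(Y) is a deterministic function of Y, forming X → Y → Z.

Original I(X;Y) = 0.0200 bits

After applying f:
P(X,Z) where Z=f(Y):
- P(X,Z=0) = P(X,Y=1)
- P(X,Z=1) = P(X,Y=0) + P(X,Y=2)

I(X;Z) = I(X;f(Y)) = 0.0200 bits

Verification: 0.0200 ≥ 0.0200 ✓

Information cannot be created by processing; the function f can only lose information about X.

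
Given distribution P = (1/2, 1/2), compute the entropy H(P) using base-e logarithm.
0.6931 nats

Shannon entropy is H(X) = -Σ p(x) log p(x).

For P = (1/2, 1/2):
H = -1/2 × log_e(1/2) -1/2 × log_e(1/2)
H = 0.6931 nats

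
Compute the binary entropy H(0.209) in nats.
0.5126 nats

The binary entropy function is:
H(p) = -p log(p) - (1-p) log(1-p)

H(0.209) = -0.209 × log_e(0.209) - 0.791 × log_e(0.791)
H(0.209) = 0.5126 nats

Note: Binary entropy is maximized at p=0.5 (H=1 bit) and minimized at p=0 or p=1 (H=0).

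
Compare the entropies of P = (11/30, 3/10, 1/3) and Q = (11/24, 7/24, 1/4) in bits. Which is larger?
P

Computing entropies in bits:
H(P) = 1.5801
H(Q) = 1.5343

Distribution P has higher entropy.

Intuition: The distribution closer to uniform (more spread out) has higher entropy.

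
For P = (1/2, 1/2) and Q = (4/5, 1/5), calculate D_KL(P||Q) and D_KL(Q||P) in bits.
D_KL(P||Q) = 0.3219, D_KL(Q||P) = 0.2781

KL divergence is not symmetric: D_KL(P||Q) ≠ D_KL(Q||P) in general.

D_KL(P||Q) = 0.3219 bits
D_KL(Q||P) = 0.2781 bits

No, they are not equal!

This asymmetry is why KL divergence is not a true distance metric.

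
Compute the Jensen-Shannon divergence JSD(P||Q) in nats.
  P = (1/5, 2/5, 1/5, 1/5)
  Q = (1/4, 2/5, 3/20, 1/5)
0.0032 nats

Jensen-Shannon divergence is:
JSD(P||Q) = 0.5 × D_KL(P||M) + 0.5 × D_KL(Q||M)
where M = 0.5 × (P + Q) is the mixture distribution.

M = 0.5 × (1/5, 2/5, 1/5, 1/5) + 0.5 × (1/4, 2/5, 3/20, 1/5) = (9/40, 2/5, 7/40, 1/5)

D_KL(P||M) = 0.0031 nats
D_KL(Q||M) = 0.0032 nats

JSD(P||Q) = 0.5 × 0.0031 + 0.5 × 0.0032 = 0.0032 nats

Unlike KL divergence, JSD is symmetric and bounded: 0 ≤ JSD ≤ log(2).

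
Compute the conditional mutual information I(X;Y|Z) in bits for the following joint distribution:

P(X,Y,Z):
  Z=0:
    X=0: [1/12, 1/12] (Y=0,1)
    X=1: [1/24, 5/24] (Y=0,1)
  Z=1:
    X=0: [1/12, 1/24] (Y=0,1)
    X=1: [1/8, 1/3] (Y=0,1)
0.0843 bits

Conditional mutual information: I(X;Y|Z) = H(X|Z) + H(Y|Z) - H(X,Y|Z)

H(Z) = 0.9799
H(X,Z) = 1.8217 → H(X|Z) = 0.8418
H(Y,Z) = 1.8956 → H(Y|Z) = 0.9157
H(X,Y,Z) = 2.6531 → H(X,Y|Z) = 1.6732

I(X;Y|Z) = 0.8418 + 0.9157 - 1.6732 = 0.0843 bits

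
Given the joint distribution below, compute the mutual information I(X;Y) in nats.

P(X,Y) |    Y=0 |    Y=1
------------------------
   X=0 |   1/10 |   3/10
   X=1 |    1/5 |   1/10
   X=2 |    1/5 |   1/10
0.0863 nats

Mutual information: I(X;Y) = H(X) + H(Y) - H(X,Y)

Marginals:
P(X) = (2/5, 3/10, 3/10), H(X) = 1.0889 nats
P(Y) = (1/2, 1/2), H(Y) = 0.6931 nats

Joint entropy: H(X,Y) = 1.6957 nats

I(X;Y) = 1.0889 + 0.6931 - 1.6957 = 0.0863 nats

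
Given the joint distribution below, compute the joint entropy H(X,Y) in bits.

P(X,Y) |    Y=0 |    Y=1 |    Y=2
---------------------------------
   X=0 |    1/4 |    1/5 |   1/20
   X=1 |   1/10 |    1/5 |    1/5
2.4414 bits

Joint entropy is H(X,Y) = -Σ_{x,y} p(x,y) log p(x,y).

Summing over all non-zero entries:
H(X,Y) = -[1/4·log_2(1/4) + 1/5·log_2(1/5) + 1/20·log_2(1/20) + 1/10·log_2(1/10) + 1/5·log_2(1/5) + 1/5·log_2(1/5)]
H(X,Y) = 2.4414 bits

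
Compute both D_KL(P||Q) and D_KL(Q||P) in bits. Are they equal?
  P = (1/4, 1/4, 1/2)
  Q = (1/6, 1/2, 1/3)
D_KL(P||Q) = 0.1887, D_KL(Q||P) = 0.2075

KL divergence is not symmetric: D_KL(P||Q) ≠ D_KL(Q||P) in general.

D_KL(P||Q) = 0.1887 bits
D_KL(Q||P) = 0.2075 bits

No, they are not equal!

This asymmetry is why KL divergence is not a true distance metric.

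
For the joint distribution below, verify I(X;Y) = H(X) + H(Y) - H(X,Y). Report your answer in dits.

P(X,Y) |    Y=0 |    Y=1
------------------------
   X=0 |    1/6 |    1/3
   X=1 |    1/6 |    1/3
I(X;Y) = 0.0000 dits

Mutual information has multiple equivalent forms:
- I(X;Y) = H(X) - H(X|Y)
- I(X;Y) = H(Y) - H(Y|X)
- I(X;Y) = H(X) + H(Y) - H(X,Y)

Computing all quantities:
H(X) = 0.3010, H(Y) = 0.2764, H(X,Y) = 0.5775
H(X|Y) = 0.3010, H(Y|X) = 0.2764

Verification:
H(X) - H(X|Y) = 0.3010 - 0.3010 = 0.0000
H(Y) - H(Y|X) = 0.2764 - 0.2764 = 0.0000
H(X) + H(Y) - H(X,Y) = 0.3010 + 0.2764 - 0.5775 = 0.0000

All forms give I(X;Y) = 0.0000 dits. ✓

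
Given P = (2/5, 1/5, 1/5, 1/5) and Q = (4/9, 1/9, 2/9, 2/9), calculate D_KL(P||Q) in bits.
0.0480 bits

KL divergence: D_KL(P||Q) = Σ p(x) log(p(x)/q(x))

Computing term by term:
  x=0: 2/5 × log_2[(2/5)/(4/9)] = 2/5 × -0.1520 = -0.0608
  x=1: 1/5 × log_2[(1/5)/(1/9)] = 1/5 × 0.8480 = 0.1696
  x=2: 1/5 × log_2[(1/5)/(2/9)] = 1/5 × -0.1520 = -0.0304
  x=3: 1/5 × log_2[(1/5)/(2/9)] = 1/5 × -0.1520 = -0.0304

D_KL(P||Q) = 0.0480 bits

Note: KL divergence is always non-negative and equals 0 iff P = Q.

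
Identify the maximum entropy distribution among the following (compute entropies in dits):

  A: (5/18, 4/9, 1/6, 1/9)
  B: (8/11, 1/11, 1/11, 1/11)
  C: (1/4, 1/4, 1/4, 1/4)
C

For a discrete distribution over n outcomes, entropy is maximized by the uniform distribution.

Computing entropies:
H(A) = 0.5468 dits
H(B) = 0.3846 dits
H(C) = 0.6021 dits

The uniform distribution (where all probabilities equal 1/4) achieves the maximum entropy of log_10(4) = 0.6021 dits.

Distribution C has the highest entropy.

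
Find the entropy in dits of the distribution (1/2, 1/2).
0.3010 dits

Shannon entropy is H(X) = -Σ p(x) log p(x).

For P = (1/2, 1/2):
H = -1/2 × log_10(1/2) -1/2 × log_10(1/2)
H = 0.3010 dits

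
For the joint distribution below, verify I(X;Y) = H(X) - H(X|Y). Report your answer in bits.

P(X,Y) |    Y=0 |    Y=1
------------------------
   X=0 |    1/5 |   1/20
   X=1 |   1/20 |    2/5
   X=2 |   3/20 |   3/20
I(X;Y) = 0.2640 bits

Mutual information has multiple equivalent forms:
- I(X;Y) = H(X) - H(X|Y)
- I(X;Y) = H(Y) - H(Y|X)
- I(X;Y) = H(X) + H(Y) - H(X,Y)

Computing all quantities:
H(X) = 1.5395, H(Y) = 0.9710, H(X,Y) = 2.2464
H(X|Y) = 1.2755, H(Y|X) = 0.7069

Verification:
H(X) - H(X|Y) = 1.5395 - 1.2755 = 0.2640
H(Y) - H(Y|X) = 0.9710 - 0.7069 = 0.2640
H(X) + H(Y) - H(X,Y) = 1.5395 + 0.9710 - 2.2464 = 0.2640

All forms give I(X;Y) = 0.2640 bits. ✓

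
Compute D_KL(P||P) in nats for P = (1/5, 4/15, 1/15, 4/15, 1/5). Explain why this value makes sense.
0.0000 nats

KL divergence satisfies the Gibbs inequality: D_KL(P||Q) ≥ 0 for all distributions P, Q.

D_KL(P||Q) = Σ p(x) log(p(x)/q(x))
Each term is p(x) × log_e(p(x)/p(x)) = p(x) × log_e(1) = 0, so the sum is 0.
D_KL(P||Q) = 0.0000 nats

When P = Q, the KL divergence is exactly 0, as there is no 'divergence' between identical distributions.

This non-negativity is a fundamental property: relative entropy cannot be negative because it measures how different Q is from P.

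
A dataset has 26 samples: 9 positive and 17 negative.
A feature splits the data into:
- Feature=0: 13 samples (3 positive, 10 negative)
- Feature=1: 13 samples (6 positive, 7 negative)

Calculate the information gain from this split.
0.0430 bits

Information Gain = H(Y) - H(Y|Feature)

Before split:
P(positive) = 9/26 = 0.3462
H(Y) = 0.9306 bits

After split:
Feature=0: H = 0.7793 bits (weight = 13/26)
Feature=1: H = 0.9957 bits (weight = 13/26)
H(Y|Feature) = (13/26)×0.7793 + (13/26)×0.9957 = 0.8875 bits

Information Gain = 0.9306 - 0.8875 = 0.0430 bits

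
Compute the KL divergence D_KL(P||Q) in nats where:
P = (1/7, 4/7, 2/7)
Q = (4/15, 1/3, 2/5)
0.1227 nats

KL divergence: D_KL(P||Q) = Σ p(x) log(p(x)/q(x))

Computing term by term:
  x=0: 1/7 × log_e[(1/7)/(4/15)] = 1/7 × -0.6242 = -0.0892
  x=1: 4/7 × log_e[(4/7)/(1/3)] = 4/7 × 0.5390 = 0.3080
  x=2: 2/7 × log_e[(2/7)/(2/5)] = 2/7 × -0.3365 = -0.0961

D_KL(P||Q) = 0.1227 nats

Note: KL divergence is always non-negative and equals 0 iff P = Q.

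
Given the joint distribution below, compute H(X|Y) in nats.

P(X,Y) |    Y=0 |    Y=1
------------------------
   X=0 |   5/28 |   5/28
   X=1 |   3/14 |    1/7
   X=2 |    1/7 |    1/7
1.0887 nats

Using the chain rule: H(X|Y) = H(X,Y) - H(Y)

First, compute H(X,Y) = 1.7793 nats

Marginal P(Y) = (15/28, 13/28)
H(Y) = 0.6906 nats

H(X|Y) = H(X,Y) - H(Y) = 1.7793 - 0.6906 = 1.0887 nats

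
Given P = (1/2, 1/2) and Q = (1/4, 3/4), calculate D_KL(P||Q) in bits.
0.2075 bits

KL divergence: D_KL(P||Q) = Σ p(x) log(p(x)/q(x))

Computing term by term:
  x=0: 1/2 × log_2[(1/2)/(1/4)] = 1/2 × 1.0000 = 0.5000
  x=1: 1/2 × log_2[(1/2)/(3/4)] = 1/2 × -0.5850 = -0.2925

D_KL(P||Q) = 0.2075 bits

Note: KL divergence is always non-negative and equals 0 iff P = Q.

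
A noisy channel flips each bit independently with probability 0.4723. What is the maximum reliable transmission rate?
0.0022 bits

For a binary symmetric channel (BSC) with error probability p:
Capacity C = 1 - H(p) bits per symbol

where H(p) = -p log₂(p) - (1-p) log₂(1-p) is the binary entropy function.

H(0.4723) = 0.9978 bits
C = 1 - 0.9978 = 0.0022 bits per symbol

This means we can reliably transmit up to 0.0022 bits of information per channel use.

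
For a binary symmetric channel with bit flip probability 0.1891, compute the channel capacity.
0.3004 bits

For a binary symmetric channel (BSC) with error probability p:
Capacity C = 1 - H(p) bits per symbol

where H(p) = -p log₂(p) - (1-p) log₂(1-p) is the binary entropy function.

H(0.1891) = 0.6996 bits
C = 1 - 0.6996 = 0.3004 bits per symbol

This means we can reliably transmit up to 0.3004 bits of information per channel use.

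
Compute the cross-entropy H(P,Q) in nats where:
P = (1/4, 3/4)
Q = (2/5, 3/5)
0.6122 nats

Cross-entropy: H(P,Q) = -Σ p(x) log q(x)

Alternatively: H(P,Q) = H(P) + D_KL(P||Q)
H(P) = 0.5623 nats
D_KL(P||Q) = 0.0499 nats

H(P,Q) = 0.5623 + 0.0499 = 0.6122 nats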